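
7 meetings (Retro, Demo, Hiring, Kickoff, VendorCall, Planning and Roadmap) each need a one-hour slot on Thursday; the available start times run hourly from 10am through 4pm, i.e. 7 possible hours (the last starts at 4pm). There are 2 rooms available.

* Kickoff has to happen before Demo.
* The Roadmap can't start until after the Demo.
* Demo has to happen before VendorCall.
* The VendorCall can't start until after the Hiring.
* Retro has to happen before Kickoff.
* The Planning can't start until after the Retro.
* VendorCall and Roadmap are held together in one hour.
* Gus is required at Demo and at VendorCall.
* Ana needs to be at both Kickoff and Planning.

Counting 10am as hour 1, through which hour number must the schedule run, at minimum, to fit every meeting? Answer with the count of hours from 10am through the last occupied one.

The precedence chain requires at least 4 distinct hours.
With at most 2 per hour and 7 meetings, at least 4 hours are needed.
4 works (last occupied hour: 1pm): for example Demo -> 12pm, Kickoff -> 11am, Planning -> 12pm, Hiring -> 10am, Roadmap -> 1pm, Retro -> 10am, VendorCall -> 1pm.

4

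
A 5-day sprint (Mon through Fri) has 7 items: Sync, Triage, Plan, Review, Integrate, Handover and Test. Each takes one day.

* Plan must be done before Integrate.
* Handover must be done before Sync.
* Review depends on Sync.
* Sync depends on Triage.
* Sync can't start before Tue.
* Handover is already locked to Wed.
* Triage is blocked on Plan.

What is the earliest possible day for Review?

Precedence pushes Review to at least Fri.
Review at Fri is achievable: Triage -> Tue; Review -> Fri; Plan -> Mon; Sync -> Thu; Test -> Mon; Handover -> Wed; Integrate -> Tue.

Fri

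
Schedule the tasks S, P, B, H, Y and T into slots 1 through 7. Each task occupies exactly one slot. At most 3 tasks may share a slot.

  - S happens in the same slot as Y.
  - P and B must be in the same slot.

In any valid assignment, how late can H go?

7

H at 7 is achievable: H=7, S=1, P=2, Y=1, B=2, T=1.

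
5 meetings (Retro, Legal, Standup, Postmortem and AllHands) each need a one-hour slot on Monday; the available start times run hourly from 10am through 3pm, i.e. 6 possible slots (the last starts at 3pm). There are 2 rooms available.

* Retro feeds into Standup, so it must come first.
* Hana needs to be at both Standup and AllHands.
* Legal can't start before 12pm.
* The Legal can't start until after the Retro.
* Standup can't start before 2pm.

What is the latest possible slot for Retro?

2pm

Downstream work caps Retro at 2pm.
Retro at 2pm is achievable: Retro in 2pm; Postmortem in 10am; Standup in 3pm; Legal in 3pm; AllHands in 10am.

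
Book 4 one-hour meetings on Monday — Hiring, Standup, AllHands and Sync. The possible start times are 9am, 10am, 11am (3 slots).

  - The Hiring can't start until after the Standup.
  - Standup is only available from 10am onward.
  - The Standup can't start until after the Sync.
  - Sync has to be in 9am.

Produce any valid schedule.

Hiring -> 11am, Standup -> 10am, Sync -> 9am, AllHands -> 9am

Checking: Sync(9am) before Standup(10am); Standup(10am) before Hiring(11am); Standup=10am in [10am,11am]; Sync=9am in [9am,9am].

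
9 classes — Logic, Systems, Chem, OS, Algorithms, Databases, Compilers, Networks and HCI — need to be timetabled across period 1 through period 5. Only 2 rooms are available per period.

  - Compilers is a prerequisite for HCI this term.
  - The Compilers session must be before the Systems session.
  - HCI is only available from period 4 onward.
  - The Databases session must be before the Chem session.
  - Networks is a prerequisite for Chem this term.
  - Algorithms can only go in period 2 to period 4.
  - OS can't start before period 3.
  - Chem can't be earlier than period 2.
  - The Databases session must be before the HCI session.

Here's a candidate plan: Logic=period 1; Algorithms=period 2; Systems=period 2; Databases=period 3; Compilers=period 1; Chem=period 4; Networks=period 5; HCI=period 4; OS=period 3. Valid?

Invalid. Networks is a prerequisite for Chem this term.

OS can't start before period 3 — holds.
The Databases session must be before the Chem session — holds.
Networks is a prerequisite for Chem this term — violated.
Chem can't be earlier than period 2 — holds.
The Compilers session must be before the Systems session — holds.
Only 2 rooms are available per period — holds.
HCI is only available from period 4 onward — holds.
The Databases session must be before the HCI session — holds.
Compilers is a prerequisite for HCI this term — holds.
Algorithms can only go in period 2 to period 4 — holds.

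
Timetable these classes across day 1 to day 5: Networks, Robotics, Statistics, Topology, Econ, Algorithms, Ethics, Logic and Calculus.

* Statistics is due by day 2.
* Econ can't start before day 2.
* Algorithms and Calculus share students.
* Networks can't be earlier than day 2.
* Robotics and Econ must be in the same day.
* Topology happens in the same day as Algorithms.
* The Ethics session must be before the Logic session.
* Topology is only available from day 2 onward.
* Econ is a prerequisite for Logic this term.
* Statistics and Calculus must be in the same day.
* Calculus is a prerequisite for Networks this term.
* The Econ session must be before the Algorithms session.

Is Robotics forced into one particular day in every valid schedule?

No

Robotics can be day 2 (e.g. Econ=day 2, Ethics=day 1, Topology=day 3, Calculus=day 1, Logic=day 3, Algorithms=day 3, Networks=day 2, Robotics=day 2, Statistics=day 1) or day 3 (e.g. Ethics -> day 1, Econ -> day 3, Algorithms -> day 4, Logic -> day 4, Topology -> day 4, Statistics -> day 1, Networks -> day 2, Calculus -> day 1, Robotics -> day 3).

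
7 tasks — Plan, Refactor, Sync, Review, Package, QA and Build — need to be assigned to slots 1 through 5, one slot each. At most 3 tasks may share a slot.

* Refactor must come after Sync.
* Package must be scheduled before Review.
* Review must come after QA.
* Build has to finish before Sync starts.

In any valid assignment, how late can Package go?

Downstream work caps Package at 4.
Package at 4 is achievable: Package -> 4, Plan -> 1, Refactor -> 3, Build -> 1, Sync -> 2, QA -> 1, Review -> 5.

4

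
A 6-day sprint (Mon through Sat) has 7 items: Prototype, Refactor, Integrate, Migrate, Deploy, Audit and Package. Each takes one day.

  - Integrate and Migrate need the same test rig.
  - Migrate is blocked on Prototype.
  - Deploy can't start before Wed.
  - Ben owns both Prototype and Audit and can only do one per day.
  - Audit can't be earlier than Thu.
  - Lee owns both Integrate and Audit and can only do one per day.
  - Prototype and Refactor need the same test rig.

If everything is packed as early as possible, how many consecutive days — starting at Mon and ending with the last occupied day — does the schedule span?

The precedence chain requires at least 2 distinct days.
Audit can't be placed before Thu — that is day 4 counting from Mon — so the schedule must run through at least 4 days.
4 works (last occupied day: Thu): for example Audit in Thu, Refactor in Tue, Package in Mon, Prototype in Mon, Deploy in Wed, Migrate in Tue, Integrate in Mon.

4 days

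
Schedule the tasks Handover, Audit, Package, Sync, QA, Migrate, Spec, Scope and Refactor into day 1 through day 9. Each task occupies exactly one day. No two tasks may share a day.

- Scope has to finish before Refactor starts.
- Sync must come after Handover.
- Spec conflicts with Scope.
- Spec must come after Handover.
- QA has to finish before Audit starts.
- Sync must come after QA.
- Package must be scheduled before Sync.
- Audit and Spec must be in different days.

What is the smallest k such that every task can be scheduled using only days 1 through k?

The precedence chain requires at least 2 distinct days.
With at most 1 per day and 9 tasks, at least 9 days are needed.
9 works (last occupied day: day 9): for example Handover=day 1, Spec=day 6, Package=day 3, Scope=day 7, Sync=day 4, QA=day 2, Migrate=day 9, Audit=day 5, Refactor=day 8.

9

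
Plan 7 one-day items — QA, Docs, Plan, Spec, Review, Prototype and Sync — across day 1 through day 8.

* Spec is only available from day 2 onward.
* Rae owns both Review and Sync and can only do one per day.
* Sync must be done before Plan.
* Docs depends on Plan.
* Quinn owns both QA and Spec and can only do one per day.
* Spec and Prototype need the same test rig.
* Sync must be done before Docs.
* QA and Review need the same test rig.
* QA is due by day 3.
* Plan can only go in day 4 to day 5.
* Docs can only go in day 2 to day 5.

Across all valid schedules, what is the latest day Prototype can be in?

Prototype at day 8 is achievable: Review=day 2, QA=day 1, Plan=day 4, Spec=day 2, Prototype=day 8, Docs=day 5, Sync=day 1.

day 8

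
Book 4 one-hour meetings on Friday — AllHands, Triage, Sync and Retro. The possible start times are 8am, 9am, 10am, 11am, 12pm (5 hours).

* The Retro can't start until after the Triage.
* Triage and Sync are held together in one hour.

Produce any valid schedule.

Triage -> 8am, Sync -> 8am, AllHands -> 8am, Retro -> 9am

Checking: Triage(8am) before Retro(9am); Triage = Sync = 8am.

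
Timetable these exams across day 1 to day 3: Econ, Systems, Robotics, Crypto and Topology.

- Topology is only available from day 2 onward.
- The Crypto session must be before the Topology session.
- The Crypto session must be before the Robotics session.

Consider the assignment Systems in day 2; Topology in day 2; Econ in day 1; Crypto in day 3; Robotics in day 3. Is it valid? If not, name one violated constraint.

The Crypto session must be before the Topology session — violated.
Topology is only available from day 2 onward — holds.
The Crypto session must be before the Robotics session — violated.

Invalid. The Crypto session must be before the Topology session.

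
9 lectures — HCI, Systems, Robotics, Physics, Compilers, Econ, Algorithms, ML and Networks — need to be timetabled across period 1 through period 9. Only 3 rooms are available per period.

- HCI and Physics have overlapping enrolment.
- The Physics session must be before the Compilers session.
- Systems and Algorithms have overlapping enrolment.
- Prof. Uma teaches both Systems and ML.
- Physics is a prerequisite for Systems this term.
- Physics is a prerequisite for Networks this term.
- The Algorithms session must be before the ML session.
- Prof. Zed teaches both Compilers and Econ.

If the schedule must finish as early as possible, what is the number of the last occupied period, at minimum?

3

The precedence chain requires at least 2 distinct periods.
With at most 3 per period and 9 lectures, at least 3 periods are needed.
3 works (last occupied period: period 3): for example Systems in period 2; Networks in period 2; Algorithms in period 1; ML in period 3; Econ in period 3; HCI in period 3; Compilers in period 2; Physics in period 1; Robotics in period 1.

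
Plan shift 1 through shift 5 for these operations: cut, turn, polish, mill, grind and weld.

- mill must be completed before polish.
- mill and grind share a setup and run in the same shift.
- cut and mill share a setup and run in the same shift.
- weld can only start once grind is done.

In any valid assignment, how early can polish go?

shift 2

Precedence pushes polish to at least shift 2.
polish at shift 2 is achievable: mill in shift 1, turn in shift 1, weld in shift 2, cut in shift 1, polish in shift 2, grind in shift 1.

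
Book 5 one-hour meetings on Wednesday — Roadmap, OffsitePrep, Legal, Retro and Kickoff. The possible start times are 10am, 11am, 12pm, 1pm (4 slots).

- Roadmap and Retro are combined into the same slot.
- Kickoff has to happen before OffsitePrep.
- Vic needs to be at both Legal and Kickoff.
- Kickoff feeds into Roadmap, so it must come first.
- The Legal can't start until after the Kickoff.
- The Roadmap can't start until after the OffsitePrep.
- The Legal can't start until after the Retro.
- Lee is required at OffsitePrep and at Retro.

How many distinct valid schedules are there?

Enumerating: Retro -> 12pm; OffsitePrep -> 11am; Legal -> 1pm; Roadmap -> 12pm; Kickoff -> 10am.

1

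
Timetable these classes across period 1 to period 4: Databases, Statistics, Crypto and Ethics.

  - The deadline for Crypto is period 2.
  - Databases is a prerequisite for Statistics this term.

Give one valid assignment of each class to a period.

Crypto=period 1, Statistics=period 2, Databases=period 1, Ethics=period 1

Checking: Databases(period 1) before Statistics(period 2); Crypto=period 1 in [period 1,period 2].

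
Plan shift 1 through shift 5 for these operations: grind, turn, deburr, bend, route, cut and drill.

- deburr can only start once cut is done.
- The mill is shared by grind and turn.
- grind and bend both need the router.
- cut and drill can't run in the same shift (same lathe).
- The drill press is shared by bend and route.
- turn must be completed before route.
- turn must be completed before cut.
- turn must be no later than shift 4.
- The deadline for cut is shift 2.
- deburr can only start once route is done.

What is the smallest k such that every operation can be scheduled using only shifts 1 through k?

3

The precedence chain requires at least 3 distinct shifts.
3 works (last occupied shift: shift 3): for example cut -> shift 2, grind -> shift 2, bend -> shift 1, turn -> shift 1, route -> shift 2, deburr -> shift 3, drill -> shift 1.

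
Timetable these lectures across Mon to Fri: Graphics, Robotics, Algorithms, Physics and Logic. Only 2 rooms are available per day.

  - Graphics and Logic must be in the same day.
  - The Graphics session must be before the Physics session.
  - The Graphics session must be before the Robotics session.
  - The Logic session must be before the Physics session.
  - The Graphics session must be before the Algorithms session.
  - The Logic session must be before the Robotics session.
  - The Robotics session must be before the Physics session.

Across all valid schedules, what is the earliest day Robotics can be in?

Tue

Precedence pushes Robotics to at least Tue; downstream work caps Robotics at Thu.
Robotics at Tue is achievable: Physics in Wed, Graphics in Mon, Algorithms in Tue, Robotics in Tue, Logic in Mon.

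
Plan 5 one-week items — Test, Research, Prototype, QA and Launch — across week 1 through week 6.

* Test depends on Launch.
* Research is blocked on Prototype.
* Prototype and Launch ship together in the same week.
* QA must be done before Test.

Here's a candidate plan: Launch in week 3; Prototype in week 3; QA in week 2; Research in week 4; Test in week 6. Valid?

Valid

Prototype and Launch ship together in the same week — holds.
QA must be done before Test — holds.
Research is blocked on Prototype — holds.
Test depends on Launch — holds.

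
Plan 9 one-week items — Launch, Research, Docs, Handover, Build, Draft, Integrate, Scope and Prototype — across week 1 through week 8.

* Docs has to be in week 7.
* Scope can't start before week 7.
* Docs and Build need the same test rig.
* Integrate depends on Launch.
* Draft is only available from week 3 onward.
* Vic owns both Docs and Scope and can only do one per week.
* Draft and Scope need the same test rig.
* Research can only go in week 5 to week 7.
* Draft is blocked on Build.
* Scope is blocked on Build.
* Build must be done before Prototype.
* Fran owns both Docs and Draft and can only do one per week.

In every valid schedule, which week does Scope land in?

week 8

Scope's window is week 7–week 8.
Docs is fixed at week 7, and Scope can't share a week with Docs.
So Scope must be week 8.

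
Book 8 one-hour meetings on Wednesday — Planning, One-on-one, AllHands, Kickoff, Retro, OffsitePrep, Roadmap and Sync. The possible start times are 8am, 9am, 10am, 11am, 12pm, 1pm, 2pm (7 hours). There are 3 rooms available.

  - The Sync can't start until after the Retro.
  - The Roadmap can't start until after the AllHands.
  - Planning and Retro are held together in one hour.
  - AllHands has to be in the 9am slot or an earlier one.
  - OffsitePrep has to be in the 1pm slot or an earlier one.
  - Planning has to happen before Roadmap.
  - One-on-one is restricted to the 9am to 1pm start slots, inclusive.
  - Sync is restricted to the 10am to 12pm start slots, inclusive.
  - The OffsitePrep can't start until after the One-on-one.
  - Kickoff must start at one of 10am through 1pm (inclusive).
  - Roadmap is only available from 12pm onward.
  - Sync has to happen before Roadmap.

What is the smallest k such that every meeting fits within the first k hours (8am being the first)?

5 hours

The precedence chain requires at least 3 distinct hours.
With at most 3 per hour and 8 meetings, at least 3 hours are needed.
Roadmap can't be placed before 12pm — that is hour 5 counting from 8am — so the schedule must run through at least 5 hours.
5 works (last occupied hour: 12pm): for example Retro in 8am; Kickoff in 10am; Sync in 10am; One-on-one in 9am; Planning in 8am; AllHands in 8am; Roadmap in 12pm; OffsitePrep in 10am.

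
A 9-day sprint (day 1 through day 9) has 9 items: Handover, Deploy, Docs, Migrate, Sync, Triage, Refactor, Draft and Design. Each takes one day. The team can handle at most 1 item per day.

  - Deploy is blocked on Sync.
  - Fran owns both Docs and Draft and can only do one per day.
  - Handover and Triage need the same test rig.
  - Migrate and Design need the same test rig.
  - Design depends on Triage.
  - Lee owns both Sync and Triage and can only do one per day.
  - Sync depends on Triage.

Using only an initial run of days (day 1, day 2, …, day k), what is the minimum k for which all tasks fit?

9 days

The precedence chain requires at least 3 distinct days.
With at most 1 per day and 9 tasks, at least 9 days are needed.
9 works (last occupied day: day 9): for example Handover -> day 5; Draft -> day 9; Docs -> day 6; Sync -> day 2; Triage -> day 1; Deploy -> day 3; Refactor -> day 8; Design -> day 4; Migrate -> day 7.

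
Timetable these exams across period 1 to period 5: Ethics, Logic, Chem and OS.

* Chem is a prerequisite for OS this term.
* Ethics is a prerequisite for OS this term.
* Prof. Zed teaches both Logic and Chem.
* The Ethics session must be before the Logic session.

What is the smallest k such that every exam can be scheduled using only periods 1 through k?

2

The precedence chain requires at least 2 distinct periods.
2 works (last occupied period: period 2): for example OS -> period 2, Logic -> period 2, Chem -> period 1, Ethics -> period 1.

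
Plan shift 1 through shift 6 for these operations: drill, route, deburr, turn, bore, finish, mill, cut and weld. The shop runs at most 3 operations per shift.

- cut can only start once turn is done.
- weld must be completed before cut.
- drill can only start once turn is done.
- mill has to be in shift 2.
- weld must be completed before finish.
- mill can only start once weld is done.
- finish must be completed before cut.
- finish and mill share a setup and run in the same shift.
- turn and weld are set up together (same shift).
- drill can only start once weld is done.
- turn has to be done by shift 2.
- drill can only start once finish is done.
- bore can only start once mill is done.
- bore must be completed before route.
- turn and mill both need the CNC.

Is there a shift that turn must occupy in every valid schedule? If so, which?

turn's window is shift 1–shift 2.
mill is fixed at shift 2, and turn can't share a shift with mill.
So turn must be shift 1.

shift 1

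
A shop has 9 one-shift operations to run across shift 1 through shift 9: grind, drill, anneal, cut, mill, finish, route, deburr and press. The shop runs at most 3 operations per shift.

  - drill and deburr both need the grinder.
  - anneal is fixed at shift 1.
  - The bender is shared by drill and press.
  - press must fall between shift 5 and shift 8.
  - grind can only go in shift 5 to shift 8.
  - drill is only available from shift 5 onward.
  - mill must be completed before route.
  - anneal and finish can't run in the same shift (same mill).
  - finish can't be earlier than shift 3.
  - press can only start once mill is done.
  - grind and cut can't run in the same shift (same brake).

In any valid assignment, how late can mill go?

Downstream work caps mill at shift 7.
mill at shift 7 is achievable: deburr=shift 1, mill=shift 7, press=shift 8, finish=shift 3, route=shift 8, cut=shift 1, anneal=shift 1, drill=shift 5, grind=shift 5.

shift 7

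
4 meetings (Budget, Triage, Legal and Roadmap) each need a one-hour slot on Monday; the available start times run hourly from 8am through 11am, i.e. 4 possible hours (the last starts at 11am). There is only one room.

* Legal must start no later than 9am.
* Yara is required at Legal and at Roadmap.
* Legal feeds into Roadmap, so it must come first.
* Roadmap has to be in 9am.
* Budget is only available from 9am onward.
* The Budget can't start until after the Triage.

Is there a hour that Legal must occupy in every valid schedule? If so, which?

8am

Legal's window is 8am–9am.
Roadmap is fixed at 9am, and Legal can't share a hour with Roadmap.
So Legal must be 8am.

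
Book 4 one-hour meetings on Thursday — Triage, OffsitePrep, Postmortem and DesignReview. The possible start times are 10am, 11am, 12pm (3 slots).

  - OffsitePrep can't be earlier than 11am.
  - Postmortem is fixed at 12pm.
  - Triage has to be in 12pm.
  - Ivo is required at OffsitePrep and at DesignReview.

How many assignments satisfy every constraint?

Enumerating: Postmortem in 12pm, Triage in 12pm, OffsitePrep in 11am, DesignReview in 10am | OffsitePrep in 11am; Triage in 12pm; DesignReview in 12pm; Postmortem in 12pm | OffsitePrep -> 12pm; Postmortem -> 12pm; Triage -> 12pm; DesignReview -> 10am | OffsitePrep in 12pm; DesignReview in 11am; Triage in 12pm; Postmortem in 12pm.

4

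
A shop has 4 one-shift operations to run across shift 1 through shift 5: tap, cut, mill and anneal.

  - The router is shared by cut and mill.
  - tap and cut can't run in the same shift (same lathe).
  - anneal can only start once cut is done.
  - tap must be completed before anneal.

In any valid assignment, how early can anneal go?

shift 3

Precedence pushes anneal to at least shift 2.
anneal at shift 3 is achievable: cut=shift 2; anneal=shift 3; tap=shift 1; mill=shift 1.
Nothing earlier works — the conflict constraints rule out every shift before shift 3.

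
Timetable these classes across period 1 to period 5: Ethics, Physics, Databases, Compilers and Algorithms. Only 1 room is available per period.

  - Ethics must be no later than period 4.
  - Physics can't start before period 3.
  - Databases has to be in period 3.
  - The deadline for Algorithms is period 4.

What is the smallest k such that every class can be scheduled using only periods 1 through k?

With at most 1 per period and 5 classes, at least 5 periods are needed.
Physics can't be placed before period 3, so the schedule must run through at least period 3.
5 works (last occupied period: period 5): for example Algorithms in period 2, Physics in period 4, Databases in period 3, Ethics in period 1, Compilers in period 5.

5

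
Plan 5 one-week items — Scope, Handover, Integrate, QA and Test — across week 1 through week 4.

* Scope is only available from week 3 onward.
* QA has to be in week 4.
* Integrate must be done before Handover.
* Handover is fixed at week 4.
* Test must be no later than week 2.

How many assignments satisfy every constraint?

12

Splitting on Scope: it can be week 3 (6), week 4 (6). Listing each branch's schedules as (Handover, Integrate, QA, Test) by week number:
Scope=week 3: (4,1,4,1) (4,1,4,2) (4,2,4,1) (4,2,4,2) (4,3,4,1) (4,3,4,2) — 6.
Scope=week 4: (4,1,4,1) (4,1,4,2) (4,2,4,1) (4,2,4,2) (4,3,4,1) (4,3,4,2) — 6.
Summing: 6 + 6 = 12.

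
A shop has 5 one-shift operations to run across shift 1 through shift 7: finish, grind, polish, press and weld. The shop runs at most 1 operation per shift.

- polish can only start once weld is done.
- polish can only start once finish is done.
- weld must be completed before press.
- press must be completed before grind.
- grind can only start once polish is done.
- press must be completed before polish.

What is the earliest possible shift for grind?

shift 5

Precedence pushes grind to at least shift 4.
grind at shift 5 is achievable: grind -> shift 5; finish -> shift 3; weld -> shift 1; polish -> shift 4; press -> shift 2.
Nothing earlier works — the capacity limit rule out every shift before shift 5.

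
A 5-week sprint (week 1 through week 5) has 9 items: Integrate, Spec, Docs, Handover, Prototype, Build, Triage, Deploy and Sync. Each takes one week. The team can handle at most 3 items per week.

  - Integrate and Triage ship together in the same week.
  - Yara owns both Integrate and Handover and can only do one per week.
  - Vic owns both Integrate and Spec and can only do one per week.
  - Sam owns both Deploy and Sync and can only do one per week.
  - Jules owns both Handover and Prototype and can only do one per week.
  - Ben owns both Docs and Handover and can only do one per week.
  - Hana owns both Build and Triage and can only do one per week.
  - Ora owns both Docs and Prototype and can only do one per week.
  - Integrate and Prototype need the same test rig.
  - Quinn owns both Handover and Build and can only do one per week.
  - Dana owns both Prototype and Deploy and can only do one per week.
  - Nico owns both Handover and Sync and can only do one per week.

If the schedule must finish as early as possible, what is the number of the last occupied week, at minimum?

3

With at most 3 per week and 9 tasks, at least 3 weeks are needed.
3 works (last occupied week: week 3): for example Deploy in week 2, Spec in week 2, Docs in week 1, Build in week 3, Prototype in week 3, Triage in week 1, Sync in week 3, Integrate in week 1, Handover in week 2.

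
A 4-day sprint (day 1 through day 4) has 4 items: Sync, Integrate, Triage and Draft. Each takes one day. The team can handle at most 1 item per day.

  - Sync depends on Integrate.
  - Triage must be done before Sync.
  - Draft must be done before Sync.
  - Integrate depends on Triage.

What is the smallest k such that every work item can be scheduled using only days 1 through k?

4

The precedence chain requires at least 3 distinct days.
With at most 1 per day and 4 work items, at least 4 days are needed.
4 works (last occupied day: day 4): for example Sync=day 4, Triage=day 1, Draft=day 3, Integrate=day 2.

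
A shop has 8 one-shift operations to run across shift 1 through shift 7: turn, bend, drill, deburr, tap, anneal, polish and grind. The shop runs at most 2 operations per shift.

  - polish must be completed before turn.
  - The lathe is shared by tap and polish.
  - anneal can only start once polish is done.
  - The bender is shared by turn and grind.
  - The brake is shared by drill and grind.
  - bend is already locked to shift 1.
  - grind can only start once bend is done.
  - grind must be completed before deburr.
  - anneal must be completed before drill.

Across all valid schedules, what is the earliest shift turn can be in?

shift 2

Precedence pushes turn to at least shift 2.
turn at shift 2 is achievable: turn=shift 2, polish=shift 1, tap=shift 3, deburr=shift 4, drill=shift 4, bend=shift 1, grind=shift 3, anneal=shift 2.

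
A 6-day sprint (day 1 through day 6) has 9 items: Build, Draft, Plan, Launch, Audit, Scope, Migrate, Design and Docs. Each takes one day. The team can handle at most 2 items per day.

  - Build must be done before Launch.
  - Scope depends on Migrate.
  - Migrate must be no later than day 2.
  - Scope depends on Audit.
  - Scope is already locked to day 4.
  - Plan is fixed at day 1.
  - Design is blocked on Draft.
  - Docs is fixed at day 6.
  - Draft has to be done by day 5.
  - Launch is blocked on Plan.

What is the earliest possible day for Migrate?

day 1

Migrate's own window allows nothing later than day 2.
Migrate at day 1 is achievable: Build in day 2, Migrate in day 1, Plan in day 1, Launch in day 3, Docs in day 6, Audit in day 3, Design in day 4, Draft in day 2, Scope in day 4.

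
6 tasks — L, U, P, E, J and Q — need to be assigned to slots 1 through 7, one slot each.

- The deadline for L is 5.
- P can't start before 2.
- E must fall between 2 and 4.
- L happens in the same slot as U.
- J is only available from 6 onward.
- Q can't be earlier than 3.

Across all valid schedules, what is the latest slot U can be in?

5

U must be in the same slot as L, which can't be after 5, so U is at most 5.
U at 5 is achievable: U=5; L=5; J=6; Q=3; P=2; E=2.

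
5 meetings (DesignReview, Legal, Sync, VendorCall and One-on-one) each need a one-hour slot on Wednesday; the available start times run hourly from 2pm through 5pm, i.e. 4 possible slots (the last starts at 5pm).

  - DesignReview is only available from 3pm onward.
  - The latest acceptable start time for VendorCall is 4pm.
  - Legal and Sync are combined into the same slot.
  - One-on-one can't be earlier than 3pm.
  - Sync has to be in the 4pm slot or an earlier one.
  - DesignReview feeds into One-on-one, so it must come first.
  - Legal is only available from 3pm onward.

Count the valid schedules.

Splitting on DesignReview: it can be 3pm (12), 4pm (6). Listing each branch's schedules as (Legal, Sync, VendorCall, One-on-one):
DesignReview=3pm: (3pm,3pm,2pm,4pm) (3pm,3pm,2pm,5pm) (3pm,3pm,3pm,4pm) (3pm,3pm,3pm,5pm) (3pm,3pm,4pm,4pm) (3pm,3pm,4pm,5pm) (4pm,4pm,2pm,4pm) (4pm,4pm,2pm,5pm) (4pm,4pm,3pm,4pm) (4pm,4pm,3pm,5pm) (4pm,4pm,4pm,4pm) (4pm,4pm,4pm,5pm) — 12.
DesignReview=4pm: (3pm,3pm,2pm,5pm) (3pm,3pm,3pm,5pm) (3pm,3pm,4pm,5pm) (4pm,4pm,2pm,5pm) (4pm,4pm,3pm,5pm) (4pm,4pm,4pm,5pm) — 6.
Summing: 12 + 6 = 18.

18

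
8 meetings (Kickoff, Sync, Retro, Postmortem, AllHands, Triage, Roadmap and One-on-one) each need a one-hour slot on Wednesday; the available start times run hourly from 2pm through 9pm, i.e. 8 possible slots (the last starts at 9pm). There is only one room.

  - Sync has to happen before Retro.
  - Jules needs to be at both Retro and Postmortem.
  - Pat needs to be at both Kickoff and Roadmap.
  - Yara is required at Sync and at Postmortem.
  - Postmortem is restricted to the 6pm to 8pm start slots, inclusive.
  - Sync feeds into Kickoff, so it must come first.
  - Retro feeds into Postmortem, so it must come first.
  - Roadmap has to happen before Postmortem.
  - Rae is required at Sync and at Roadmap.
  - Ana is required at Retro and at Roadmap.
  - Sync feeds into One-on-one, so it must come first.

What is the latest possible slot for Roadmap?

Downstream work caps Roadmap at 7pm.
Roadmap at 7pm is achievable: Sync in 2pm, One-on-one in 5pm, AllHands in 6pm, Roadmap in 7pm, Postmortem in 8pm, Triage in 9pm, Kickoff in 4pm, Retro in 3pm.

7pm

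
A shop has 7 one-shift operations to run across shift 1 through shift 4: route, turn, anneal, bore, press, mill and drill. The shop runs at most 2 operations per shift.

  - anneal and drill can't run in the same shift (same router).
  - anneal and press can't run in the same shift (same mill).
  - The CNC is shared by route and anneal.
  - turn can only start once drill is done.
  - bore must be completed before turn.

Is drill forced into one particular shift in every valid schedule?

drill can be shift 1 (e.g. turn -> shift 2; bore -> shift 1; anneal -> shift 3; press -> shift 4; mill -> shift 3; drill -> shift 1; route -> shift 2) or shift 2 (e.g. press -> shift 2, bore -> shift 1, drill -> shift 2, route -> shift 1, turn -> shift 3, anneal -> shift 3, mill -> shift 4).

No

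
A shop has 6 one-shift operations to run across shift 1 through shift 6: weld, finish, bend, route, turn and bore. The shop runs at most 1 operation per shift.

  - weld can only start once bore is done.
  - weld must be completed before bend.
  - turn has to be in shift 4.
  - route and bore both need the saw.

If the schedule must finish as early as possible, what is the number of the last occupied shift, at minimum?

The precedence chain requires at least 3 distinct shifts.
With at most 1 per shift and 6 operations, at least 6 shifts are needed.
turn can't be placed before shift 4, so the schedule must run through at least shift 4.
6 works (last occupied shift: shift 6): for example route -> shift 6; weld -> shift 2; bore -> shift 1; bend -> shift 3; finish -> shift 5; turn -> shift 4.

shift 6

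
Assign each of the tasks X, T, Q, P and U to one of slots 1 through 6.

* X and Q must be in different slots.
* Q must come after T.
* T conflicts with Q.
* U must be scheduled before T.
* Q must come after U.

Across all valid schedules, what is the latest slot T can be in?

Precedence pushes T to at least 2; downstream work caps T at 5.
T at 5 is achievable: X -> 1, P -> 1, T -> 5, U -> 1, Q -> 6.

5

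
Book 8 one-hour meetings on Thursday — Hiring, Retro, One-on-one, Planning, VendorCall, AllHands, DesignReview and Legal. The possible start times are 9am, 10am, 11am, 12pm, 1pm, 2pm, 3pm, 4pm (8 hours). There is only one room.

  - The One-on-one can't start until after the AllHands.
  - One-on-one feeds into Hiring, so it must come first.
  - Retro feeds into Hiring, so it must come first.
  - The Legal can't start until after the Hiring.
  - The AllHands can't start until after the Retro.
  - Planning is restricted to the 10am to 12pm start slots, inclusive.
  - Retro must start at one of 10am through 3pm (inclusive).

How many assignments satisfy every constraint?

Splitting on Hiring: it can be 2pm (12), 3pm (24). Listing each branch's schedules as (Retro, One-on-one, Planning, VendorCall, AllHands, DesignReview, Legal):
Hiring=2pm: (10am,1pm,11am,9am,12pm,3pm,4pm) (10am,1pm,11am,9am,12pm,4pm,3pm) (10am,1pm,11am,3pm,12pm,9am,4pm) (10am,1pm,11am,4pm,12pm,9am,3pm) (10am,1pm,12pm,9am,11am,3pm,4pm) (10am,1pm,12pm,9am,11am,4pm,3pm) (10am,1pm,12pm,3pm,11am,9am,4pm) (10am,1pm,12pm,4pm,11am,9am,3pm) (11am,1pm,10am,9am,12pm,3pm,4pm) (11am,1pm,10am,9am,12pm,4pm,3pm) (11am,1pm,10am,3pm,12pm,9am,4pm) (11am,1pm,10am,4pm,12pm,9am,3pm) — 12.
Hiring=3pm: (10am,1pm,11am,9am,12pm,2pm,4pm) (10am,1pm,11am,2pm,12pm,9am,4pm) (10am,1pm,12pm,9am,11am,2pm,4pm) (10am,1pm,12pm,2pm,11am,9am,4pm) (10am,2pm,11am,9am,12pm,1pm,4pm) (10am,2pm,11am,9am,1pm,12pm,4pm) (10am,2pm,11am,12pm,1pm,9am,4pm) (10am,2pm,11am,1pm,12pm,9am,4pm) (10am,2pm,12pm,9am,11am,1pm,4pm) (10am,2pm,12pm,9am,1pm,11am,4pm) (10am,2pm,12pm,11am,1pm,9am,4pm) (10am,2pm,12pm,1pm,11am,9am,4pm) (11am,1pm,10am,9am,12pm,2pm,4pm) (11am,1pm,10am,2pm,12pm,9am,4pm) (11am,2pm,10am,9am,12pm,1pm,4pm) (11am,2pm,10am,9am,1pm,12pm,4pm) (11am,2pm,10am,12pm,1pm,9am,4pm) (11am,2pm,10am,1pm,12pm,9am,4pm) (11am,2pm,12pm,9am,1pm,10am,4pm) (11am,2pm,12pm,10am,1pm,9am,4pm) (12pm,2pm,10am,9am,1pm,11am,4pm) (12pm,2pm,10am,11am,1pm,9am,4pm) (12pm,2pm,11am,9am,1pm,10am,4pm) (12pm,2pm,11am,10am,1pm,9am,4pm) — 24.
Summing: 12 + 24 = 36.

36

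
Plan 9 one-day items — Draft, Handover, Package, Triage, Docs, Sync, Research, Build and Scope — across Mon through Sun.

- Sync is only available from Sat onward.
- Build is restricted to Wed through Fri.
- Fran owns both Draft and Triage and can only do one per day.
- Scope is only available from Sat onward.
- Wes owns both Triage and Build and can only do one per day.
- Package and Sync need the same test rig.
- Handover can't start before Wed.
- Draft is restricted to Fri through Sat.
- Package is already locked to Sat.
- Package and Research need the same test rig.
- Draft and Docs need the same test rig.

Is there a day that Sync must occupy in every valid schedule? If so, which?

Sun

Sync's window is Sat–Sun.
Package is fixed at Sat, and Sync can't share a day with Package.
So Sync must be Sun.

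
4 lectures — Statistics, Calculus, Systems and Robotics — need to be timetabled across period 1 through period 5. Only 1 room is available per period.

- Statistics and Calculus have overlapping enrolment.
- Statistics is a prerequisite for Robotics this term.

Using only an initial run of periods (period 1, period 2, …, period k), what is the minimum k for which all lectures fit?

4 periods

The precedence chain requires at least 2 distinct periods.
With at most 1 per period and 4 lectures, at least 4 periods are needed.
4 works (last occupied period: period 4): for example Systems -> period 4, Statistics -> period 1, Robotics -> period 2, Calculus -> period 3.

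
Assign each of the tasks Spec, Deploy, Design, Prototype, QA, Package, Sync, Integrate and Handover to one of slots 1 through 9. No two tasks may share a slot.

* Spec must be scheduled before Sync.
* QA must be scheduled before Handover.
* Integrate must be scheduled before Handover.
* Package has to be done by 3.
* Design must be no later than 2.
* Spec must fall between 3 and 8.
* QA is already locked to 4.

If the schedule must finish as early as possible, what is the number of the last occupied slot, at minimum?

The precedence chain requires at least 2 distinct slots.
With at most 1 per slot and 9 tasks, at least 9 slots are needed.
Propagating the time windows through the other constraints, Handover can't land before 5, so the schedule must run through at least slot 5.
9 works (last occupied slot: 9): for example Package in 2; Handover in 6; Deploy in 8; Integrate in 5; QA in 4; Sync in 7; Design in 1; Prototype in 9; Spec in 3.

9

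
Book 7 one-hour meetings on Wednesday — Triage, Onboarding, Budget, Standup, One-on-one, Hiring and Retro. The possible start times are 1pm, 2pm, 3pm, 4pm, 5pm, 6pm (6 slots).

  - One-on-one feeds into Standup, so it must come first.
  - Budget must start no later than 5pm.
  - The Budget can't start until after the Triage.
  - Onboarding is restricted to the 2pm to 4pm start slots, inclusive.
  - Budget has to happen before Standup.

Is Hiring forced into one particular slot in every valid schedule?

No

Hiring can be 1pm (e.g. Hiring in 1pm, One-on-one in 1pm, Standup in 3pm, Onboarding in 2pm, Retro in 1pm, Budget in 2pm, Triage in 1pm) or 2pm (e.g. Triage -> 1pm; Onboarding -> 2pm; Standup -> 3pm; Hiring -> 2pm; Budget -> 2pm; Retro -> 1pm; One-on-one -> 1pm).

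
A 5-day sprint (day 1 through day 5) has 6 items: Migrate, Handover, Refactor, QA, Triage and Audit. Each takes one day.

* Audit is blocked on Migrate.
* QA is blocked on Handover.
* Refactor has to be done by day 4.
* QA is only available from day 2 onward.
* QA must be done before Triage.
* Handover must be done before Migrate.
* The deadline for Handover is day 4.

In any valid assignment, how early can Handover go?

Handover's own window allows nothing later than day 4; downstream work caps Handover at day 3.
Handover at day 1 is achievable: QA -> day 2; Refactor -> day 1; Audit -> day 3; Triage -> day 3; Migrate -> day 2; Handover -> day 1.

day 1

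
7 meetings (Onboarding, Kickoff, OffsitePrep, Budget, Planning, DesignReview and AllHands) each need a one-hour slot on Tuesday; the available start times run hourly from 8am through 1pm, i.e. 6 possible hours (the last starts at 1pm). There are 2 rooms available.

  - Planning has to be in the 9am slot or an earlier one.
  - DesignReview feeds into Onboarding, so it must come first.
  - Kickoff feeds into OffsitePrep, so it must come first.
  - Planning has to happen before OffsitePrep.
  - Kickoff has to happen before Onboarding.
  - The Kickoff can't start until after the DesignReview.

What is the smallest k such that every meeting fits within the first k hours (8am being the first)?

4

The precedence chain requires at least 3 distinct hours.
With at most 2 per hour and 7 meetings, at least 4 hours are needed.
4 works (last occupied hour: 11am): for example Planning=8am, AllHands=11am, DesignReview=8am, OffsitePrep=10am, Kickoff=9am, Onboarding=10am, Budget=9am.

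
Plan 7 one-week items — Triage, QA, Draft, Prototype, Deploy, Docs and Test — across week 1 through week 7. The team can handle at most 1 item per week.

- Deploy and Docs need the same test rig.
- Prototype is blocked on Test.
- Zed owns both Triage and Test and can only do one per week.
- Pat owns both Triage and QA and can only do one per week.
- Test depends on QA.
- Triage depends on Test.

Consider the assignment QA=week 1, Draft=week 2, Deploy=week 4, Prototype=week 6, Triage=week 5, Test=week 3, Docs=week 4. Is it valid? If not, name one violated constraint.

No. Deploy and Docs need the same test rig is not satisfied.

Deploy and Docs need the same test rig — violated.
Pat owns both Triage and QA and can only do one per week — holds.
The team can handle at most 1 item per week — violated.
Prototype is blocked on Test — holds.
Zed owns both Triage and Test and can only do one per week — holds.
Test depends on QA — holds.
Triage depends on Test — holds.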